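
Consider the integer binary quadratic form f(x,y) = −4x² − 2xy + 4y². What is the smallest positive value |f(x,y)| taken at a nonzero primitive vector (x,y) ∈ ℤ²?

descent: ρ → (4,2,-4)  [lands on river]
river: ρ → (-4,6,2)
river: ρ → (2,6,-4)
river: ρ → (-4,2,4)
river: ρ → (4,6,-2)
river: ρ → (-2,6,4)
closes: descent 1, river 6
min |a| on river = 2

2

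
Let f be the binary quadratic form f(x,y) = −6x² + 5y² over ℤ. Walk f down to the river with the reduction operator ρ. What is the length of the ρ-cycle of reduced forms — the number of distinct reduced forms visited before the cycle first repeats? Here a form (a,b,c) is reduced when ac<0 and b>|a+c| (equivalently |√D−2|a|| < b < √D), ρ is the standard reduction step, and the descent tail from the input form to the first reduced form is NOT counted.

D = 120, ⌊√D⌋ = 10
descent: ρ → (5,10,-1)  [lands on river]
river: ρ → (-1,10,5)
ρ-cycle length = 2 (tail of 1 descent step not counted)

2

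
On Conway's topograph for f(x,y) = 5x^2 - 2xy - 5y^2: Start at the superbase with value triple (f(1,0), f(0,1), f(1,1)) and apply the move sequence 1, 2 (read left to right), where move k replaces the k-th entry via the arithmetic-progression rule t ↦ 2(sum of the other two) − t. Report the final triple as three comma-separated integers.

start (5,-5,-2) = (f(1,0),f(0,1),f(1,1))
replace slot 1: 2·((-5)+(-2)) − 5 = -19 → (-19,-5,-2)
replace slot 2: 2·((-19)+(-2)) − (-5) = -37 → (-19,-37,-2)

-19,-37,-2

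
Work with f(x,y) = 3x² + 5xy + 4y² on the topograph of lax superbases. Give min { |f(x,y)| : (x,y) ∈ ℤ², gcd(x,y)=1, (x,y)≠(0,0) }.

translate: b→-1 (≡5 mod 6), so (3,5,4)→(3,-1,2)
flip: (3,-1,2)→(2,1,3)
reduced (well bottom): (2,1,3) with a≤c, −a<b≤a
well minimum = a = 2

2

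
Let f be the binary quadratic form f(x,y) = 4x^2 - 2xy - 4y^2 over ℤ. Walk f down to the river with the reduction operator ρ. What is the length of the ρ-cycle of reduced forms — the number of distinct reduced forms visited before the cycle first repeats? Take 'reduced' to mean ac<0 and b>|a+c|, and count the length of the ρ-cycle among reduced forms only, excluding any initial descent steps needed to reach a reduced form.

D = 68, ⌊√D⌋ = 8
descent: ρ → (-4,2,4)  [lands on river]
river: ρ → (4,6,-2)
river: ρ → (-2,6,4)
river: ρ → (4,2,-4)
river: ρ → (-4,6,2)
river: ρ → (2,6,-4)
ρ-cycle length = 6 (tail of 1 descent step not counted)

6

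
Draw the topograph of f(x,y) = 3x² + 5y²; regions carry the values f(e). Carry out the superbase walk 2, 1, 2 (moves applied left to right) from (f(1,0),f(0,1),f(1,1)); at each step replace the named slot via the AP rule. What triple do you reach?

start (3,5,8) = (f(1,0),f(0,1),f(1,1))
replace slot 2: 2·(3+8) − 5 = 17 → (3,17,8)
replace slot 1: 2·(17+8) − 3 = 47 → (47,17,8)
replace slot 2: 2·(47+8) − 17 = 93 → (47,93,8)

47,93,8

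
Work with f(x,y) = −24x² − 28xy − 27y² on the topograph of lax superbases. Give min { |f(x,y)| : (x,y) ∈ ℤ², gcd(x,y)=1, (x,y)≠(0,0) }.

translate: b→-20 (≡28 mod 48), so (24,28,27)→(24,-20,23)
flip: (24,-20,23)→(23,20,24)
reduced (well bottom): (23,20,24) with a≤c, −a<b≤a
well minimum |f| = |-23| = 23 (negative-definite)

23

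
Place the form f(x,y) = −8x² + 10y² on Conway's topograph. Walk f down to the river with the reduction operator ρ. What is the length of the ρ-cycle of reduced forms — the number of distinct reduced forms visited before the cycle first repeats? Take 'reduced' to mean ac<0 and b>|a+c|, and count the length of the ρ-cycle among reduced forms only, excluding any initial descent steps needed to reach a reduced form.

D = 320, ⌊√D⌋ = 17
descent: ρ → (10,0,-8)
descent: ρ → (-8,16,2)  [lands on river]
river: ρ → (2,16,-8)
ρ-cycle length = 2 (tail of 2 descent steps not counted)

2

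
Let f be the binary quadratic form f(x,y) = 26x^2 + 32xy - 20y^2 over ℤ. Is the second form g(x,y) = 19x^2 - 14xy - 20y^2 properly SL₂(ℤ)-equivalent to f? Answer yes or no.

D₁ = 3104, D₂ = 1716
discriminants differ ⇒ not SL₂(ℤ)-equivalent

no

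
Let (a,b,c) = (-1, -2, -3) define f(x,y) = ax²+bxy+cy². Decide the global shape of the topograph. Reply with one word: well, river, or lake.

D = b²−4ac = (-2)² − 4·(-1)·(-3) = -8
D < 0 ⇒ definite ⇒ every region one sign ⇒ single well

well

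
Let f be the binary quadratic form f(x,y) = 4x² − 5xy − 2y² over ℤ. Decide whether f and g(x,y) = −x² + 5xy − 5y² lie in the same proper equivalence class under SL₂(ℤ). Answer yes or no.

D₁ = 57, D₂ = 5
discriminants differ ⇒ not SL₂(ℤ)-equivalent

no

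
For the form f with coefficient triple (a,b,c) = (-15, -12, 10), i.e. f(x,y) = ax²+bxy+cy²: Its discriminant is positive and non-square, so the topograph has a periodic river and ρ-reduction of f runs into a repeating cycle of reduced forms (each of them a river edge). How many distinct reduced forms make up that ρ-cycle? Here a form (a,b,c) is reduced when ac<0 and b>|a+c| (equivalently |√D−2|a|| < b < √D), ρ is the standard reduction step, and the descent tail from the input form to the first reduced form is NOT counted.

D = 744, ⌊√D⌋ = 27
descent: ρ → (10,12,-15)  [lands on river]
river: ρ → (-15,18,7)
river: ρ → (7,24,-6)
river: ρ → (-6,24,7)
river: ρ → (7,18,-15)
river: ρ → (-15,12,10)
river: ρ → (10,8,-17)
river: ρ → (-17,26,1)
river: ρ → (1,26,-17)
river: ρ → (-17,8,10)
ρ-cycle length = 10 (tail of 1 descent step not counted)

10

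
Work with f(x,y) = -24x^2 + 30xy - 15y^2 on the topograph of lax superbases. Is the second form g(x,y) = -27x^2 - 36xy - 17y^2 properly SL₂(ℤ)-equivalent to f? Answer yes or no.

D₁ = -540, D₂ = -540
f is negative-definite; reduce −f:
−f: translate: b→18 (≡-30 mod 48), so (24,-30,15)→(24,18,9)
−f: flip: (24,18,9)→(9,-18,24)
−f: translate: b→0 (≡-18 mod 18), so (9,-18,24)→(9,0,15)
−f: reduced (well bottom): (9,0,15) with a≤c, −a<b≤a
flip sign back: reduced form of f is (-9,0,-15)
g is negative-definite; reduce −g:
−g: translate: b→-18 (≡36 mod 54), so (27,36,17)→(27,-18,8)
−g: flip: (27,-18,8)→(8,18,27)
−g: translate: b→2 (≡18 mod 16), so (8,18,27)→(8,2,17)
−g: reduced (well bottom): (8,2,17) with a≤c, −a<b≤a
flip sign back: reduced form of g is (-8,-2,-17)
reduced forms (-9, 0, -15) vs (-8, -2, -17) ⇒ inequivalent

no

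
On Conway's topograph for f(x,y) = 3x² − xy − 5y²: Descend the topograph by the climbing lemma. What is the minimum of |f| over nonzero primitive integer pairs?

descent: ρ → (-5,1,3)
descent: ρ → (3,5,-3)  [lands on river]
river: ρ → (-3,7,1)
river: ρ → (1,7,-3)
river: ρ → (-3,5,3)
river: ρ → (3,7,-1)
river: ρ → (-1,7,3)
closes: descent 2, river 6
min |a| on river = 1

1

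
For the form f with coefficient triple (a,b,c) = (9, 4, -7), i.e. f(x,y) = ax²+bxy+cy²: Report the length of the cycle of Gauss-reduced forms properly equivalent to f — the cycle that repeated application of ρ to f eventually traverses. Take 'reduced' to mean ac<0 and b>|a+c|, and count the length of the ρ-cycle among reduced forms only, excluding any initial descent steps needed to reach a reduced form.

D = 268, ⌊√D⌋ = 16
river: ρ → (-7,10,6)
river: ρ → (6,14,-3)
river: ρ → (-3,16,1)
river: ρ → (1,16,-3)
river: ρ → (-3,14,6)
river: ρ → (6,10,-7)
river: ρ → (-7,4,9)
river: ρ → (9,14,-2)
river: ρ → (-2,14,9)
river: ρ → (9,4,-7)
ρ-cycle length = 10 (tail of 0 descent steps not counted)

10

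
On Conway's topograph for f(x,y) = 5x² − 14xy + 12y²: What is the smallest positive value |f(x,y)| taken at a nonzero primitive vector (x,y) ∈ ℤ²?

translate: b→-4 (≡-14 mod 10), so (5,-14,12)→(5,-4,3)
flip: (5,-4,3)→(3,4,5)
translate: b→-2 (≡4 mod 6), so (3,4,5)→(3,-2,4)
reduced (well bottom): (3,-2,4) with a≤c, −a<b≤a
well minimum = a = 3

3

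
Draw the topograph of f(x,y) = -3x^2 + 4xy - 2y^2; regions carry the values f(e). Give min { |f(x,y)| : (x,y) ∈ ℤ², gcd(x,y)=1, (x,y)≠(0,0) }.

translate: b→2 (≡-4 mod 6), so (3,-4,2)→(3,2,1)
flip: (3,2,1)→(1,-2,3)
translate: b→0 (≡-2 mod 2), so (1,-2,3)→(1,0,2)
reduced (well bottom): (1,0,2) with a≤c, −a<b≤a
well minimum |f| = |-1| = 1 (negative-definite)

1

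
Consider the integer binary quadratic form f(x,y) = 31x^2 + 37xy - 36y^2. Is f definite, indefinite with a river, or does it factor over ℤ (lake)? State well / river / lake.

D = b²−4ac = 37² − 4·31·(-36) = 5833
D > 0 non-square ⇒ indefinite ⇒ periodic river

river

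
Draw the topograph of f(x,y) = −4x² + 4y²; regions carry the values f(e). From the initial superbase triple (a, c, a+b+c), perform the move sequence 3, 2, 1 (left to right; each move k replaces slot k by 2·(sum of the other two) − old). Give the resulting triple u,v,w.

start (-4,4,0) = (f(1,0),f(0,1),f(1,1))
replace slot 3: 2·((-4)+4) − 0 = 0 → (-4,4,0)
replace slot 2: 2·((-4)+0) − 4 = -12 → (-4,-12,0)
replace slot 1: 2·((-12)+0) − (-4) = -20 → (-20,-12,0)

-20,-12,0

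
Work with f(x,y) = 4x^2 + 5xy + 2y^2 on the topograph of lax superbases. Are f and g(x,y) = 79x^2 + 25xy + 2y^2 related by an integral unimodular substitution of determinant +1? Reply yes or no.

D₁ = -7, D₂ = -7
f: translate: b→-3 (≡5 mod 8), so (4,5,2)→(4,-3,1)
f: flip: (4,-3,1)→(1,3,4)
f: translate: b→1 (≡3 mod 2), so (1,3,4)→(1,1,2)
f: reduced (well bottom): (1,1,2) with a≤c, −a<b≤a
g: flip: (79,25,2)→(2,-25,79)
g: translate: b→-1 (≡-25 mod 4), so (2,-25,79)→(2,-1,1)
g: flip: (2,-1,1)→(1,1,2)
g: reduced (well bottom): (1,1,2) with a≤c, −a<b≤a
reduced forms (1, 1, 2) vs (1, 1, 2) ⇒ equivalent

yes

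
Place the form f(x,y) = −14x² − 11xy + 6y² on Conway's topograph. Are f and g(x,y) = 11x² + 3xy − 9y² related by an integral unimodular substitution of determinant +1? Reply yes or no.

D₁ = 457, D₂ = 405
discriminants differ ⇒ not SL₂(ℤ)-equivalent

no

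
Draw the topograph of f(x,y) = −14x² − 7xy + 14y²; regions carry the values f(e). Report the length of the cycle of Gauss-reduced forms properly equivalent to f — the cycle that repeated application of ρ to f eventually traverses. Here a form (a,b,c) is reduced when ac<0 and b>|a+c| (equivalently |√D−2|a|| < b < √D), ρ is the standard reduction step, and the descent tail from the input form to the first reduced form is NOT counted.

D = 833, ⌊√D⌋ = 28
descent: ρ → (14,7,-14)  [lands on river]
river: ρ → (-14,21,7)
river: ρ → (7,21,-14)
river: ρ → (-14,7,14)
river: ρ → (14,21,-7)
river: ρ → (-7,21,14)
ρ-cycle length = 6 (tail of 1 descent step not counted)

6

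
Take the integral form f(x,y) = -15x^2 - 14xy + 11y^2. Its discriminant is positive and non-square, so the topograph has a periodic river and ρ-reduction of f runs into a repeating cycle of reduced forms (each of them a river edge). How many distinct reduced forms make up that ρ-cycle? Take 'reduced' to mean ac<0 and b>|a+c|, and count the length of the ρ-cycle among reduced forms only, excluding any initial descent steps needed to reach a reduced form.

D = 856, ⌊√D⌋ = 29
descent: ρ → (11,14,-15)  [lands on river]
river: ρ → (-15,16,10)
river: ρ → (10,24,-7)
river: ρ → (-7,18,19)
river: ρ → (19,20,-6)
river: ρ → (-6,28,3)
river: ρ → (3,26,-15)
river: ρ → (-15,4,14)
river: ρ → (14,24,-5)
river: ρ → (-5,26,9)
river: ρ → (9,28,-2)
river: ρ → (-2,28,9)
river: ρ → (9,26,-5)
river: ρ → (-5,24,14)
river: ρ → (14,4,-15)
river: ρ → (-15,26,3)
river: ρ → (3,28,-6)
river: ρ → (-6,20,19)
river: ρ → (19,18,-7)
river: ρ → (-7,24,10)
river: ρ → (10,16,-15)
river: ρ → (-15,14,11)
river: ρ → (11,8,-18)
river: ρ → (-18,28,1)
river: ρ → (1,28,-18)
river: ρ → (-18,8,11)
ρ-cycle length = 26 (tail of 1 descent step not counted)

26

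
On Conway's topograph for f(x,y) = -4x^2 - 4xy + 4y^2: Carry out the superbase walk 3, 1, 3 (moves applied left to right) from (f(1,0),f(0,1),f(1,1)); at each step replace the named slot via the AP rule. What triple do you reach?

start (-4,4,-4) = (f(1,0),f(0,1),f(1,1))
replace slot 3: 2·((-4)+4) − (-4) = 4 → (-4,4,4)
replace slot 1: 2·(4+4) − (-4) = 20 → (20,4,4)
replace slot 3: 2·(20+4) − 4 = 44 → (20,4,44)

20,4,44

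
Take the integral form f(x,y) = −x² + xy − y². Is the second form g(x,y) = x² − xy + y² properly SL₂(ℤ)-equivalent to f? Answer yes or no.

D₁ = -3, D₂ = -3
f is negative-definite; reduce −f:
−f: translate: b→1 (≡-1 mod 2), so (1,-1,1)→(1,1,1)
−f: reduced (well bottom): (1,1,1) with a≤c, −a<b≤a
flip sign back: reduced form of f is (-1,-1,-1)
g: translate: b→1 (≡-1 mod 2), so (1,-1,1)→(1,1,1)
g: reduced (well bottom): (1,1,1) with a≤c, −a<b≤a
reduced forms (-1, -1, -1) vs (1, 1, 1) ⇒ inequivalent

no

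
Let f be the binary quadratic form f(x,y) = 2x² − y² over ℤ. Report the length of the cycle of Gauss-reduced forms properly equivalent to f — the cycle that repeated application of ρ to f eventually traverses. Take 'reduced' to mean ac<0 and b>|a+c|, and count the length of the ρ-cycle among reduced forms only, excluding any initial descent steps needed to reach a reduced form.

D = 8, ⌊√D⌋ = 2
descent: ρ → (-1,2,1)  [lands on river]
river: ρ → (1,2,-1)
ρ-cycle length = 2 (tail of 1 descent step not counted)

2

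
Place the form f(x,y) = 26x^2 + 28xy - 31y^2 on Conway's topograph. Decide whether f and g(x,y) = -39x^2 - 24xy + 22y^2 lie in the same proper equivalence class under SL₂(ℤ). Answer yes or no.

D₁ = 4008, D₂ = 4008
river cycle of f (length 20): (-31, 34, 23), (23, 58, -7), (-7, 54, 39), (39, 24, -22), (-22, 20, 41), (41, 62, -1), (-1, 62, 41), (41, 20, -22), (-22, 24, 39), (39, 54, -7), … (10 more)
river cycle of g (length 20): (22, 24, -39), (-39, 54, 7), (7, 58, -23), (-23, 34, 31), (31, 28, -26), (-26, 24, 33), (33, 42, -17), (-17, 60, 6), (6, 60, -17), (-17, 42, 33), … (10 more)
cycles differ ⇒ inequivalent

no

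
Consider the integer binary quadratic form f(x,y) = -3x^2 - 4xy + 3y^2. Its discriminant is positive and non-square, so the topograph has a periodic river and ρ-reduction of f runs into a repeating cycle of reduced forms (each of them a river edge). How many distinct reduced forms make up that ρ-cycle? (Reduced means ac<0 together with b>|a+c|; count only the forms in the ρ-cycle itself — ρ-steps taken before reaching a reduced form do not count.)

D = 52, ⌊√D⌋ = 7
descent: ρ → (3,4,-3)  [lands on river]
river: ρ → (-3,2,4)
river: ρ → (4,6,-1)
river: ρ → (-1,6,4)
river: ρ → (4,2,-3)
river: ρ → (-3,4,3)
river: ρ → (3,2,-4)
river: ρ → (-4,6,1)
river: ρ → (1,6,-4)
river: ρ → (-4,2,3)
ρ-cycle length = 10 (tail of 1 descent step not counted)

10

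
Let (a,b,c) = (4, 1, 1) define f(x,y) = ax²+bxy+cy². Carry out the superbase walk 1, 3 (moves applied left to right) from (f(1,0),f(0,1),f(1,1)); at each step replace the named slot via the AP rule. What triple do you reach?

start (4,1,6) = (f(1,0),f(0,1),f(1,1))
replace slot 1: 2·(1+6) − 4 = 10 → (10,1,6)
replace slot 3: 2·(10+1) − 6 = 16 → (10,1,16)

10,1,16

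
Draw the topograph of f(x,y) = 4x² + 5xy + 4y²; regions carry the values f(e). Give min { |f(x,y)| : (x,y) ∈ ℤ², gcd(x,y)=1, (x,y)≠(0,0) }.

translate: b→-3 (≡5 mod 8), so (4,5,4)→(4,-3,3)
flip: (4,-3,3)→(3,3,4)
reduced (well bottom): (3,3,4) with a≤c, −a<b≤a
well minimum = a = 3

3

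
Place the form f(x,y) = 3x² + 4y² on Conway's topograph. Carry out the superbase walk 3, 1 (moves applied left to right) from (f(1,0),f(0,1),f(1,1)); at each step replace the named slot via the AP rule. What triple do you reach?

start (3,4,7) = (f(1,0),f(0,1),f(1,1))
replace slot 3: 2·(3+4) − 7 = 7 → (3,4,7)
replace slot 1: 2·(4+7) − 3 = 19 → (19,4,7)

19,4,7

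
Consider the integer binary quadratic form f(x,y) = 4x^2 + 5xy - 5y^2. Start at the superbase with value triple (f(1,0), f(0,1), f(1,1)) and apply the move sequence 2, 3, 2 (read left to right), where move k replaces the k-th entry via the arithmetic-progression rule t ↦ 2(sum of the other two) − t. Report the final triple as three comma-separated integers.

start (4,-5,4) = (f(1,0),f(0,1),f(1,1))
replace slot 2: 2·(4+4) − (-5) = 21 → (4,21,4)
replace slot 3: 2·(4+21) − 4 = 46 → (4,21,46)
replace slot 2: 2·(4+46) − 21 = 79 → (4,79,46)

4,79,46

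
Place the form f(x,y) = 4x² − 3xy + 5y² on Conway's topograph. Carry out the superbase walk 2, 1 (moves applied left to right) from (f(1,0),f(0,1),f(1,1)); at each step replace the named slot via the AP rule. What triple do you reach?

start (4,5,6) = (f(1,0),f(0,1),f(1,1))
replace slot 2: 2·(4+6) − 5 = 15 → (4,15,6)
replace slot 1: 2·(15+6) − 4 = 38 → (38,15,6)

38,15,6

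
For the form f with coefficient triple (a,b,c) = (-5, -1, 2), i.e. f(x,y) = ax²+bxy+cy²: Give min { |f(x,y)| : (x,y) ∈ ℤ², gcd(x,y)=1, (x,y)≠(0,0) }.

descent: ρ → (2,5,-2)  [lands on river]
river: ρ → (-2,3,4)
river: ρ → (4,5,-1)
river: ρ → (-1,5,4)
river: ρ → (4,3,-2)
river: ρ → (-2,5,2)
river: ρ → (2,3,-4)
river: ρ → (-4,5,1)
river: ρ → (1,5,-4)
river: ρ → (-4,3,2)
closes: descent 1, river 10
min |a| on river = 1

1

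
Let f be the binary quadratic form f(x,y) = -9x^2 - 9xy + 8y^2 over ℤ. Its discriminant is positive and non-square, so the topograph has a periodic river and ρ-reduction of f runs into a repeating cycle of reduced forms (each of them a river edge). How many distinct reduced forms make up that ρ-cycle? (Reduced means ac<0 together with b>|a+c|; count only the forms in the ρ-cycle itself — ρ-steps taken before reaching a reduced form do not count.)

D = 369, ⌊√D⌋ = 19
descent: ρ → (8,9,-9)  [lands on river]
river: ρ → (-9,9,8)
river: ρ → (8,7,-10)
river: ρ → (-10,13,5)
river: ρ → (5,17,-4)
river: ρ → (-4,15,9)
river: ρ → (9,3,-10)
river: ρ → (-10,17,2)
river: ρ → (2,19,-1)
river: ρ → (-1,19,2)
river: ρ → (2,17,-10)
river: ρ → (-10,3,9)
river: ρ → (9,15,-4)
river: ρ → (-4,17,5)
river: ρ → (5,13,-10)
river: ρ → (-10,7,8)
ρ-cycle length = 16 (tail of 1 descent step not counted)

16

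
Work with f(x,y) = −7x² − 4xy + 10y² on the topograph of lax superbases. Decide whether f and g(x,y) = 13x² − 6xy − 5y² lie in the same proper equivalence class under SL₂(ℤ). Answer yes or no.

D₁ = 296, D₂ = 296
river cycle of f (length 10): (10, 4, -7), (-7, 10, 7), (7, 4, -10), (-10, 16, 1), (1, 16, -10), (-10, 4, 7), (7, 10, -7), (-7, 4, 10), (10, 16, -1), (-1, 16, 10)
river cycle of g (length 6): (-5, 16, 2), (2, 16, -5), (-5, 14, 5), (5, 16, -2), (-2, 16, 5), (5, 14, -5)
cycles differ ⇒ inequivalent

no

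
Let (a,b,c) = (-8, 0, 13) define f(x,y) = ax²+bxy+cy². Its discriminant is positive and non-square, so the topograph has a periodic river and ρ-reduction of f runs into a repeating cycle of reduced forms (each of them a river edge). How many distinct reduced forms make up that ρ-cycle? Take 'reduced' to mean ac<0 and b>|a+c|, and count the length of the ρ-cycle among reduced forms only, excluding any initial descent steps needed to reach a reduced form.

D = 416, ⌊√D⌋ = 20
descent: ρ → (13,0,-8)
descent: ρ → (-8,16,5)  [lands on river]
river: ρ → (5,14,-11)
river: ρ → (-11,8,8)
river: ρ → (8,8,-11)
river: ρ → (-11,14,5)
river: ρ → (5,16,-8)
ρ-cycle length = 6 (tail of 2 descent steps not counted)

6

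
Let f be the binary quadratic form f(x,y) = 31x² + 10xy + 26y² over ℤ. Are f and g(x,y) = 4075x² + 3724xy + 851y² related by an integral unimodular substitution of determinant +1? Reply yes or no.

D₁ = -3124, D₂ = -3124
f: flip: (31,10,26)→(26,-10,31)
f: reduced (well bottom): (26,-10,31) with a≤c, −a<b≤a
g: flip: (4075,3724,851)→(851,-3724,4075)
g: translate: b→-320 (≡-3724 mod 1702), so (851,-3724,4075)→(851,-320,31)
g: flip: (851,-320,31)→(31,320,851)
g: translate: b→10 (≡320 mod 62), so (31,320,851)→(31,10,26)
g: flip: (31,10,26)→(26,-10,31)
g: reduced (well bottom): (26,-10,31) with a≤c, −a<b≤a
reduced forms (26, -10, 31) vs (26, -10, 31) ⇒ equivalent

yes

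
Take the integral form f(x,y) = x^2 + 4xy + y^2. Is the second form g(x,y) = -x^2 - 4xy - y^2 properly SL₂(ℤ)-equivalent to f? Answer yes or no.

D₁ = 12, D₂ = 12
river cycle of f (length 2): (1, 2, -2), (-2, 2, 1)
river cycle of g (length 2): (-1, 2, 2), (2, 2, -1)
cycles differ ⇒ inequivalent

no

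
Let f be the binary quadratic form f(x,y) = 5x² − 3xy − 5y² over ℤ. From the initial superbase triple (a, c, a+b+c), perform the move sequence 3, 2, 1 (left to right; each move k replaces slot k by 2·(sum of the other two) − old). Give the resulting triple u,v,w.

start (5,-5,-3) = (f(1,0),f(0,1),f(1,1))
replace slot 3: 2·(5+(-5)) − (-3) = 3 → (5,-5,3)
replace slot 2: 2·(5+3) − (-5) = 21 → (5,21,3)
replace slot 1: 2·(21+3) − 5 = 43 → (43,21,3)

43,21,3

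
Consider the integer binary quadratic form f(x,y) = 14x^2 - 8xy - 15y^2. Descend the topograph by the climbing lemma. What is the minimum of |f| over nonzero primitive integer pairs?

descent: ρ → (-15,8,14)  [lands on river]
river: ρ → (14,20,-9)
river: ρ → (-9,16,18)
river: ρ → (18,20,-7)
river: ρ → (-7,22,15)
river: ρ → (15,8,-14)
river: ρ → (-14,20,9)
river: ρ → (9,16,-18)
river: ρ → (-18,20,7)
river: ρ → (7,22,-15)
closes: descent 1, river 10
min |a| on river = 7

7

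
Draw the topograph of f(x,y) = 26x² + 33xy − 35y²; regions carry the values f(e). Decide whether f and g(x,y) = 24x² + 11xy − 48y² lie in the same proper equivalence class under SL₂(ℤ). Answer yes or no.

D₁ = 4729, D₂ = 4729
river cycle of f (length 74): (-35, 37, 24), (24, 59, -13), (-13, 45, 52), (52, 59, -6), (-6, 61, 42), (42, 23, -25), (-25, 27, 40), (40, 53, -12), (-12, 67, 5), (5, 63, -38), … (64 more)
river cycle of g (length 74): (24, 59, -13), (-13, 45, 52), (52, 59, -6), (-6, 61, 42), (42, 23, -25), (-25, 27, 40), (40, 53, -12), (-12, 67, 5), (5, 63, -38), (-38, 13, 30), … (64 more)
cycles coincide ⇒ equivalent

yes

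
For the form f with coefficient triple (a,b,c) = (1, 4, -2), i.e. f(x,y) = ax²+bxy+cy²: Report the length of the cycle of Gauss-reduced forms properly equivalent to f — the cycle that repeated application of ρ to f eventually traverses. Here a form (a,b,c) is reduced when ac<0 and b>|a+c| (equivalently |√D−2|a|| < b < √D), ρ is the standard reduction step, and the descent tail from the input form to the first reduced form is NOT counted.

D = 24, ⌊√D⌋ = 4
river: ρ → (-2,4,1)
river: ρ → (1,4,-2)
ρ-cycle length = 2 (tail of 0 descent steps not counted)

2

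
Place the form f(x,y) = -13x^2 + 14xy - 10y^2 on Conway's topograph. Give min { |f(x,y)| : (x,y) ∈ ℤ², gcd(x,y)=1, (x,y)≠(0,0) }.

translate: b→12 (≡-14 mod 26), so (13,-14,10)→(13,12,9)
flip: (13,12,9)→(9,-12,13)
translate: b→6 (≡-12 mod 18), so (9,-12,13)→(9,6,10)
reduced (well bottom): (9,6,10) with a≤c, −a<b≤a
well minimum |f| = |-9| = 9 (negative-definite)

9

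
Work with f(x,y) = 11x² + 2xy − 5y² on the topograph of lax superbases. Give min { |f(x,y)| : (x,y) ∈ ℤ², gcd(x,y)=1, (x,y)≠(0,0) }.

descent: ρ → (-5,8,8)  [lands on river]
river: ρ → (8,8,-5)
river: ρ → (-5,12,4)
river: ρ → (4,12,-5)
closes: descent 1, river 4
min |a| on river = 4

4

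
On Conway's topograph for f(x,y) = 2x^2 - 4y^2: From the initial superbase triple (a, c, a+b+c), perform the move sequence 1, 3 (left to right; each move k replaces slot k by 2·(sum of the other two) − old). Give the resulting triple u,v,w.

start (2,-4,-2) = (f(1,0),f(0,1),f(1,1))
replace slot 1: 2·((-4)+(-2)) − 2 = -14 → (-14,-4,-2)
replace slot 3: 2·((-14)+(-4)) − (-2) = -34 → (-14,-4,-34)

-14,-4,-34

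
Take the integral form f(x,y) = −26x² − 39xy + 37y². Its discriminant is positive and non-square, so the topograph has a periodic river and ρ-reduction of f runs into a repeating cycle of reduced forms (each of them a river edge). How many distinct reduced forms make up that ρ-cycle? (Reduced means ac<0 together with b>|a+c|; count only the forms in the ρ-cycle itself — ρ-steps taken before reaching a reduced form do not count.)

D = 5369, ⌊√D⌋ = 73
descent: ρ → (37,39,-26)  [lands on river]
river: ρ → (-26,65,11)
river: ρ → (11,67,-20)
river: ρ → (-20,53,32)
river: ρ → (32,11,-41)
river: ρ → (-41,71,2)
river: ρ → (2,73,-5)
river: ρ → (-5,67,44)
river: ρ → (44,21,-28)
river: ρ → (-28,35,37)
ρ-cycle length = 10 (tail of 1 descent step not counted)

10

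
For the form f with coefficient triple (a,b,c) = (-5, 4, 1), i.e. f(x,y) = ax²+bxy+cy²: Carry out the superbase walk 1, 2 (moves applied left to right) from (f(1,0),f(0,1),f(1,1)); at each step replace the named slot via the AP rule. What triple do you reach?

start (-5,1,0) = (f(1,0),f(0,1),f(1,1))
replace slot 1: 2·(1+0) − (-5) = 7 → (7,1,0)
replace slot 2: 2·(7+0) − 1 = 13 → (7,13,0)

7,13,0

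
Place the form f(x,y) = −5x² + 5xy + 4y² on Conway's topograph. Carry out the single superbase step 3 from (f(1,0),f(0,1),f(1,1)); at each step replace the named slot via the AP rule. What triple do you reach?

start (-5,4,4) = (f(1,0),f(0,1),f(1,1))
replace slot 3: 2·((-5)+4) − 4 = -6 → (-5,4,-6)

-5,4,-6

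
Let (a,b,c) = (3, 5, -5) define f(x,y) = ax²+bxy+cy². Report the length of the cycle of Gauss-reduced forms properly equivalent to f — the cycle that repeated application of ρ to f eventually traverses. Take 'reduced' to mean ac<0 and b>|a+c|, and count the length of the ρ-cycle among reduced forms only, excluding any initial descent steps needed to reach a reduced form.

D = 85, ⌊√D⌋ = 9
river: ρ → (-5,5,3)
river: ρ → (3,7,-3)
river: ρ → (-3,5,5)
river: ρ → (5,5,-3)
river: ρ → (-3,7,3)
river: ρ → (3,5,-5)
ρ-cycle length = 6 (tail of 0 descent steps not counted)

6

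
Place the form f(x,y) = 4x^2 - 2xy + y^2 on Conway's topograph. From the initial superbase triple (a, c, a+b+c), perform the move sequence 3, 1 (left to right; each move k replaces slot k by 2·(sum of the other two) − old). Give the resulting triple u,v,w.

start (4,1,3) = (f(1,0),f(0,1),f(1,1))
replace slot 3: 2·(4+1) − 3 = 7 → (4,1,7)
replace slot 1: 2·(1+7) − 4 = 12 → (12,1,7)

12,1,7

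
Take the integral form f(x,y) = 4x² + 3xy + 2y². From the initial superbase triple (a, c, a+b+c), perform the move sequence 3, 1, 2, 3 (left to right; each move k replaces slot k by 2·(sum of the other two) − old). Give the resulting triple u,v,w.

start (4,2,9) = (f(1,0),f(0,1),f(1,1))
replace slot 3: 2·(4+2) − 9 = 3 → (4,2,3)
replace slot 1: 2·(2+3) − 4 = 6 → (6,2,3)
replace slot 2: 2·(6+3) − 2 = 16 → (6,16,3)
replace slot 3: 2·(6+16) − 3 = 41 → (6,16,41)

6,16,41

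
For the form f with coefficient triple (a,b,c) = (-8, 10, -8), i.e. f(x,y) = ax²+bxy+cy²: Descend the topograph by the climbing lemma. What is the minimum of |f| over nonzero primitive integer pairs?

translate: b→6 (≡-10 mod 16), so (8,-10,8)→(8,6,6)
flip: (8,6,6)→(6,-6,8)
translate: b→6 (≡-6 mod 12), so (6,-6,8)→(6,6,8)
reduced (well bottom): (6,6,8) with a≤c, −a<b≤a
well minimum |f| = |-6| = 6 (negative-definite)

6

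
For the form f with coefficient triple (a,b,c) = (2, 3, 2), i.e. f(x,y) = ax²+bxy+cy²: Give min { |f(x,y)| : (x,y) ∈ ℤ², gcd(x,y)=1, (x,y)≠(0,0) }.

translate: b→-1 (≡3 mod 4), so (2,3,2)→(2,-1,1)
flip: (2,-1,1)→(1,1,2)
reduced (well bottom): (1,1,2) with a≤c, −a<b≤a
well minimum = a = 1

1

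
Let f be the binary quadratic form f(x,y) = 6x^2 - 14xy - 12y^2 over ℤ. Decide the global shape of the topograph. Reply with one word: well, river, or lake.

D = b²−4ac = (-14)² − 4·6·(-12) = 484
D = 22² is a perfect square ⇒ form factors over ℤ ⇒ lakes

lake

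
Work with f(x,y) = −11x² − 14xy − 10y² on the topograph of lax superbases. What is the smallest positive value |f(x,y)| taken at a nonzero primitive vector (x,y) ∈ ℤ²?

translate: b→-8 (≡14 mod 22), so (11,14,10)→(11,-8,7)
flip: (11,-8,7)→(7,8,11)
translate: b→-6 (≡8 mod 14), so (7,8,11)→(7,-6,10)
reduced (well bottom): (7,-6,10) with a≤c, −a<b≤a
well minimum |f| = |-7| = 7 (negative-definite)

7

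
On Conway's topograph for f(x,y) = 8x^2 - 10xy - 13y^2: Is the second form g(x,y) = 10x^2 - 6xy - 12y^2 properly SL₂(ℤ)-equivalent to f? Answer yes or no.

D₁ = 516, D₂ = 516
river cycle of f (length 10): (-13, 10, 8), (8, 22, -1), (-1, 22, 8), (8, 10, -13), (-13, 16, 5), (5, 14, -16), (-16, 18, 3), (3, 18, -16), (-16, 14, 5), (5, 16, -13)
river cycle of g (length 10): (-12, 6, 10), (10, 14, -8), (-8, 18, 6), (6, 18, -8), (-8, 14, 10), (10, 6, -12), (-12, 18, 4), (4, 22, -2), (-2, 22, 4), (4, 18, -12)
cycles differ ⇒ inequivalent

no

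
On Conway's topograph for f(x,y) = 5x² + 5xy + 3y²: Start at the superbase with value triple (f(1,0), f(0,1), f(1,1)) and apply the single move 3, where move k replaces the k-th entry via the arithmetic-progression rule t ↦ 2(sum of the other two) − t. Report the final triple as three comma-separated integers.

start (5,3,13) = (f(1,0),f(0,1),f(1,1))
replace slot 3: 2·(5+3) − 13 = 3 → (5,3,3)

5,3,3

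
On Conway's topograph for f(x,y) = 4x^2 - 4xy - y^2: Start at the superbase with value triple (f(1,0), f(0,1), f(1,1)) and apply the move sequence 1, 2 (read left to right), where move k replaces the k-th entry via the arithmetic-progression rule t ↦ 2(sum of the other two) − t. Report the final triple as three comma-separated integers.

start (4,-1,-1) = (f(1,0),f(0,1),f(1,1))
replace slot 1: 2·((-1)+(-1)) − 4 = -8 → (-8,-1,-1)
replace slot 2: 2·((-8)+(-1)) − (-1) = -17 → (-8,-17,-1)

-8,-17,-1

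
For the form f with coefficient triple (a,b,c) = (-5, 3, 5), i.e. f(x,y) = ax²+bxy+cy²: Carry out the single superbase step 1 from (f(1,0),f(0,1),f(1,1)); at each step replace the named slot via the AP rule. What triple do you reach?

start (-5,5,3) = (f(1,0),f(0,1),f(1,1))
replace slot 1: 2·(5+3) − (-5) = 21 → (21,5,3)

21,5,3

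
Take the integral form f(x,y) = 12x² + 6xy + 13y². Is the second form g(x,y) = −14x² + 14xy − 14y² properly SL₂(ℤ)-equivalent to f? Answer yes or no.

D₁ = -588, D₂ = -588
f: reduced (well bottom): (12,6,13) with a≤c, −a<b≤a
g is negative-definite; reduce −g:
−g: translate: b→14 (≡-14 mod 28), so (14,-14,14)→(14,14,14)
−g: reduced (well bottom): (14,14,14) with a≤c, −a<b≤a
flip sign back: reduced form of g is (-14,-14,-14)
reduced forms (12, 6, 13) vs (-14, -14, -14) ⇒ inequivalent

no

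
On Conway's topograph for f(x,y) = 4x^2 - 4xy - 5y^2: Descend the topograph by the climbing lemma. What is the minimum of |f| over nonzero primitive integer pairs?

descent: ρ → (-5,4,4)  [lands on river]
river: ρ → (4,4,-5)
river: ρ → (-5,6,3)
river: ρ → (3,6,-5)
closes: descent 1, river 4
min |a| on river = 3

3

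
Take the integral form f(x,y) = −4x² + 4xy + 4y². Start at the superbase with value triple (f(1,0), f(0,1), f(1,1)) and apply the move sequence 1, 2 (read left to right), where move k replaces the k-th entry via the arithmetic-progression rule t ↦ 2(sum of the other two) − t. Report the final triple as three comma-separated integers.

start (-4,4,4) = (f(1,0),f(0,1),f(1,1))
replace slot 1: 2·(4+4) − (-4) = 20 → (20,4,4)
replace slot 2: 2·(20+4) − 4 = 44 → (20,44,4)

20,44,4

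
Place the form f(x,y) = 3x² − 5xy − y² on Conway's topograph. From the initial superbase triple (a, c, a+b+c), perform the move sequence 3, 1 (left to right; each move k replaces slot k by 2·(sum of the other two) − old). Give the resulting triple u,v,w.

start (3,-1,-3) = (f(1,0),f(0,1),f(1,1))
replace slot 3: 2·(3+(-1)) − (-3) = 7 → (3,-1,7)
replace slot 1: 2·((-1)+7) − 3 = 9 → (9,-1,7)

9,-1,7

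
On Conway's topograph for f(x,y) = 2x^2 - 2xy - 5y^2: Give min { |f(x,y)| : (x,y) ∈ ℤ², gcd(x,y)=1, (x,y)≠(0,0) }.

descent: ρ → (-5,2,2)
descent: ρ → (2,6,-1)  [lands on river]
river: ρ → (-1,6,2)
closes: descent 2, river 2
min |a| on river = 1

1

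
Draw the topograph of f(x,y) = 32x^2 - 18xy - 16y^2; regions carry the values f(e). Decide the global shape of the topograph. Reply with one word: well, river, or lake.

D = b²−4ac = (-18)² − 4·32·(-16) = 2372
D > 0 non-square ⇒ indefinite ⇒ periodic river

river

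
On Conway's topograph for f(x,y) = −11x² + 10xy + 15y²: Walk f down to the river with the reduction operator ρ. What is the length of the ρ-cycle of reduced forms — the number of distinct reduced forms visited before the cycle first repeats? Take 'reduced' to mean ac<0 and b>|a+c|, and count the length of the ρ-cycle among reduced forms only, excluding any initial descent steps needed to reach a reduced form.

D = 760, ⌊√D⌋ = 27
river: ρ → (15,20,-6)
river: ρ → (-6,16,21)
river: ρ → (21,26,-1)
river: ρ → (-1,26,21)
river: ρ → (21,16,-6)
river: ρ → (-6,20,15)
river: ρ → (15,10,-11)
river: ρ → (-11,12,14)
river: ρ → (14,16,-9)
river: ρ → (-9,20,10)
river: ρ → (10,20,-9)
river: ρ → (-9,16,14)
river: ρ → (14,12,-11)
river: ρ → (-11,10,15)
ρ-cycle length = 14 (tail of 0 descent steps not counted)

14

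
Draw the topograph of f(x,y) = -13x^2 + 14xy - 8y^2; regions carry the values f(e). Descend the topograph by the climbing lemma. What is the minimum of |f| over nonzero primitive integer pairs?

translate: b→12 (≡-14 mod 26), so (13,-14,8)→(13,12,7)
flip: (13,12,7)→(7,-12,13)
translate: b→2 (≡-12 mod 14), so (7,-12,13)→(7,2,8)
reduced (well bottom): (7,2,8) with a≤c, −a<b≤a
well minimum |f| = |-7| = 7 (negative-definite)

7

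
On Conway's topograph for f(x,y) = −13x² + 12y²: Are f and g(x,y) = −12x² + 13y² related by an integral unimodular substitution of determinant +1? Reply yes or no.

D₁ = 624, D₂ = 624
river cycle of f (length 2): (12, 24, -1), (-1, 24, 12)
river cycle of g (length 2): (-12, 24, 1), (1, 24, -12)
cycles differ ⇒ inequivalent

no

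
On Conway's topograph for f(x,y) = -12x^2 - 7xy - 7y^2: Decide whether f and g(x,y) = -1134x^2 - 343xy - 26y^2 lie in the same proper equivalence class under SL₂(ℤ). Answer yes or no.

D₁ = -287, D₂ = -287
f is negative-definite; reduce −f:
−f: flip: (12,7,7)→(7,-7,12)
−f: translate: b→7 (≡-7 mod 14), so (7,-7,12)→(7,7,12)
−f: reduced (well bottom): (7,7,12) with a≤c, −a<b≤a
flip sign back: reduced form of f is (-7,-7,-12)
g is negative-definite; reduce −g:
−g: flip: (1134,343,26)→(26,-343,1134)
−g: translate: b→21 (≡-343 mod 52), so (26,-343,1134)→(26,21,7)
−g: flip: (26,21,7)→(7,-21,26)
−g: translate: b→7 (≡-21 mod 14), so (7,-21,26)→(7,7,12)
−g: reduced (well bottom): (7,7,12) with a≤c, −a<b≤a
flip sign back: reduced form of g is (-7,-7,-12)
reduced forms (-7, -7, -12) vs (-7, -7, -12) ⇒ equivalent

yes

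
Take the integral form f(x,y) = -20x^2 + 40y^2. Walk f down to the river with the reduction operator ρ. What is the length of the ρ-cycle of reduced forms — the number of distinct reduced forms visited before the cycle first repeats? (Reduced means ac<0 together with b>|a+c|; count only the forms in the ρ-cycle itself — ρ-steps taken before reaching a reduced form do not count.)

D = 3200, ⌊√D⌋ = 56
descent: ρ → (40,0,-20)
descent: ρ → (-20,40,20)  [lands on river]
river: ρ → (20,40,-20)
ρ-cycle length = 2 (tail of 2 descent steps not counted)

2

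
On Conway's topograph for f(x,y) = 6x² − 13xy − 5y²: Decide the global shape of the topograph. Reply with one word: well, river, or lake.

D = b²−4ac = (-13)² − 4·6·(-5) = 289
D = 17² is a perfect square ⇒ form factors over ℤ ⇒ lakes

lake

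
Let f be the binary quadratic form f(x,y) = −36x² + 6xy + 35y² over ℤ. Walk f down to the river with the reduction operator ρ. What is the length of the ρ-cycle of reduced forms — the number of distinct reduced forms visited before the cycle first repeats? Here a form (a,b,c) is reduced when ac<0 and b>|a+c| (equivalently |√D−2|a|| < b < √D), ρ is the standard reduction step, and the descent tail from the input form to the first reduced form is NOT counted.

D = 5076, ⌊√D⌋ = 71
river: ρ → (35,64,-7)
river: ρ → (-7,62,44)
river: ρ → (44,26,-25)
river: ρ → (-25,24,45)
river: ρ → (45,66,-4)
river: ρ → (-4,70,11)
river: ρ → (11,62,-28)
river: ρ → (-28,50,23)
river: ρ → (23,42,-36)
river: ρ → (-36,30,29)
river: ρ → (29,28,-37)
river: ρ → (-37,46,20)
river: ρ → (20,34,-49)
river: ρ → (-49,64,5)
river: ρ → (5,66,-36)
river: ρ → (-36,6,35)
ρ-cycle length = 16 (tail of 0 descent steps not counted)

16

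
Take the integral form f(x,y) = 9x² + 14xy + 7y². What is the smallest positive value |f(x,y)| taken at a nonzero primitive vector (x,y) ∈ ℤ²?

translate: b→-4 (≡14 mod 18), so (9,14,7)→(9,-4,2)
flip: (9,-4,2)→(2,4,9)
translate: b→0 (≡4 mod 4), so (2,4,9)→(2,0,7)
reduced (well bottom): (2,0,7) with a≤c, −a<b≤a
well minimum = a = 2

2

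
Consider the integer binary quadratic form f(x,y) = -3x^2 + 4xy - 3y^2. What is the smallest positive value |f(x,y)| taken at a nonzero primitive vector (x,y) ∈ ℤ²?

translate: b→2 (≡-4 mod 6), so (3,-4,3)→(3,2,2)
flip: (3,2,2)→(2,-2,3)
translate: b→2 (≡-2 mod 4), so (2,-2,3)→(2,2,3)
reduced (well bottom): (2,2,3) with a≤c, −a<b≤a
well minimum |f| = |-2| = 2 (negative-definite)

2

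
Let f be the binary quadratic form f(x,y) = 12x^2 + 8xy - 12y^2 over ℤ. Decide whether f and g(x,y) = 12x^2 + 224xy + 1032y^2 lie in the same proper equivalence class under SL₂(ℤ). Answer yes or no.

D₁ = 640, D₂ = 640
river cycle of f (length 6): (-12, 16, 8), (8, 16, -12), (-12, 8, 12), (12, 16, -8), (-8, 16, 12), (12, 8, -12)
river cycle of g (length 6): (12, 8, -12), (-12, 16, 8), (8, 16, -12), (-12, 8, 12), (12, 16, -8), (-8, 16, 12)
cycles coincide ⇒ equivalent

yes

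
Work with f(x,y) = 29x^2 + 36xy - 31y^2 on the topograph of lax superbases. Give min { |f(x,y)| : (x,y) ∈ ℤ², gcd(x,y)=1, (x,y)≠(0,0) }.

river: ρ → (-31,26,34)
river: ρ → (34,42,-23)
river: ρ → (-23,50,26)
river: ρ → (26,54,-19)
river: ρ → (-19,60,17)
river: ρ → (17,42,-46)
river: ρ → (-46,50,13)
river: ρ → (13,54,-38)
river: ρ → (-38,22,29)
river: ρ → (29,36,-31)
closes: descent 0, river 10
min |a| on river = 13

13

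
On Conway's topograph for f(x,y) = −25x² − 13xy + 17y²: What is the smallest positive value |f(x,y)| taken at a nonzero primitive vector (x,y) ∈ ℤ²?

descent: ρ → (17,13,-25)  [lands on river]
river: ρ → (-25,37,5)
river: ρ → (5,43,-1)
river: ρ → (-1,43,5)
river: ρ → (5,37,-25)
river: ρ → (-25,13,17)
river: ρ → (17,21,-21)
river: ρ → (-21,21,17)
closes: descent 1, river 8
min |a| on river = 1

1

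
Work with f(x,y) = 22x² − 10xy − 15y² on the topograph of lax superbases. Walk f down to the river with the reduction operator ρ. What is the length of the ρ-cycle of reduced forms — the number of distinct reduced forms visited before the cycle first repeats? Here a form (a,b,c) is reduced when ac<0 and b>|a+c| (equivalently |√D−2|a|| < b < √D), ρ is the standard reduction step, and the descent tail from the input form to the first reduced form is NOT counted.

D = 1420, ⌊√D⌋ = 37
descent: ρ → (-15,10,22)  [lands on river]
river: ρ → (22,34,-3)
river: ρ → (-3,32,33)
river: ρ → (33,34,-2)
river: ρ → (-2,34,33)
river: ρ → (33,32,-3)
river: ρ → (-3,34,22)
river: ρ → (22,10,-15)
river: ρ → (-15,20,17)
river: ρ → (17,14,-18)
river: ρ → (-18,22,13)
river: ρ → (13,30,-10)
river: ρ → (-10,30,13)
river: ρ → (13,22,-18)
river: ρ → (-18,14,17)
river: ρ → (17,20,-15)
ρ-cycle length = 16 (tail of 1 descent step not counted)

16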